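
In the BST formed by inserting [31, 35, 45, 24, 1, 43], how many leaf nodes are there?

Tree built from: [31, 35, 45, 24, 1, 43]
Tree (level-order array): [31, 24, 35, 1, None, None, 45, None, None, 43]
Rule: A leaf has 0 children.
Per-node child counts:
  node 31: 2 child(ren)
  node 24: 1 child(ren)
  node 1: 0 child(ren)
  node 35: 1 child(ren)
  node 45: 1 child(ren)
  node 43: 0 child(ren)
Matching nodes: [1, 43]
Count of leaf nodes: 2


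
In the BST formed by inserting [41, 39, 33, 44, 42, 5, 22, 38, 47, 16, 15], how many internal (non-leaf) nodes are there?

Tree built from: [41, 39, 33, 44, 42, 5, 22, 38, 47, 16, 15]
Tree (level-order array): [41, 39, 44, 33, None, 42, 47, 5, 38, None, None, None, None, None, 22, None, None, 16, None, 15]
Rule: An internal node has at least one child.
Per-node child counts:
  node 41: 2 child(ren)
  node 39: 1 child(ren)
  node 33: 2 child(ren)
  node 5: 1 child(ren)
  node 22: 1 child(ren)
  node 16: 1 child(ren)
  node 15: 0 child(ren)
  node 38: 0 child(ren)
  node 44: 2 child(ren)
  node 42: 0 child(ren)
  node 47: 0 child(ren)
Matching nodes: [41, 39, 33, 5, 22, 16, 44]
Count of internal (non-leaf) nodes: 7


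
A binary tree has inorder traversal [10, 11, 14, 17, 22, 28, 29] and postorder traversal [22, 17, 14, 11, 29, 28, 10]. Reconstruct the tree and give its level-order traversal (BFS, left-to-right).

Inorder:   [10, 11, 14, 17, 22, 28, 29]
Postorder: [22, 17, 14, 11, 29, 28, 10]
Algorithm: postorder visits root last, so walk postorder right-to-left;
each value is the root of the current inorder slice — split it at that
value, recurse on the right subtree first, then the left.
Recursive splits:
  root=10; inorder splits into left=[], right=[11, 14, 17, 22, 28, 29]
  root=28; inorder splits into left=[11, 14, 17, 22], right=[29]
  root=29; inorder splits into left=[], right=[]
  root=11; inorder splits into left=[], right=[14, 17, 22]
  root=14; inorder splits into left=[], right=[17, 22]
  root=17; inorder splits into left=[], right=[22]
  root=22; inorder splits into left=[], right=[]
Reconstructed level-order: [10, 28, 11, 29, 14, 17, 22]


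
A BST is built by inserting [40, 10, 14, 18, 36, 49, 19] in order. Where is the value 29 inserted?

Starting tree (level order): [40, 10, 49, None, 14, None, None, None, 18, None, 36, 19]
Insertion path: 40 -> 10 -> 14 -> 18 -> 36 -> 19
Result: insert 29 as right child of 19
Final tree (level order): [40, 10, 49, None, 14, None, None, None, 18, None, 36, 19, None, None, 29]


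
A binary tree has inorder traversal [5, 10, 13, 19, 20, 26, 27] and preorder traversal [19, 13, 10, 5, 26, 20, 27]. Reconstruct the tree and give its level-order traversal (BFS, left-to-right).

Inorder:  [5, 10, 13, 19, 20, 26, 27]
Preorder: [19, 13, 10, 5, 26, 20, 27]
Algorithm: preorder visits root first, so consume preorder in order;
for each root, split the current inorder slice at that value into
left-subtree inorder and right-subtree inorder, then recurse.
Recursive splits:
  root=19; inorder splits into left=[5, 10, 13], right=[20, 26, 27]
  root=13; inorder splits into left=[5, 10], right=[]
  root=10; inorder splits into left=[5], right=[]
  root=5; inorder splits into left=[], right=[]
  root=26; inorder splits into left=[20], right=[27]
  root=20; inorder splits into left=[], right=[]
  root=27; inorder splits into left=[], right=[]
Reconstructed level-order: [19, 13, 26, 10, 20, 27, 5]


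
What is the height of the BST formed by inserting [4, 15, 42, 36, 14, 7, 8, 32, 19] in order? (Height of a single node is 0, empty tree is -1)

Insertion order: [4, 15, 42, 36, 14, 7, 8, 32, 19]
Tree (level-order array): [4, None, 15, 14, 42, 7, None, 36, None, None, 8, 32, None, None, None, 19]
Compute height bottom-up (empty subtree = -1):
  height(8) = 1 + max(-1, -1) = 0
  height(7) = 1 + max(-1, 0) = 1
  height(14) = 1 + max(1, -1) = 2
  height(19) = 1 + max(-1, -1) = 0
  height(32) = 1 + max(0, -1) = 1
  height(36) = 1 + max(1, -1) = 2
  height(42) = 1 + max(2, -1) = 3
  height(15) = 1 + max(2, 3) = 4
  height(4) = 1 + max(-1, 4) = 5
Height = 5


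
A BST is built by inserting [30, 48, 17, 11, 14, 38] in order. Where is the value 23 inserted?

Starting tree (level order): [30, 17, 48, 11, None, 38, None, None, 14]
Insertion path: 30 -> 17
Result: insert 23 as right child of 17
Final tree (level order): [30, 17, 48, 11, 23, 38, None, None, 14]


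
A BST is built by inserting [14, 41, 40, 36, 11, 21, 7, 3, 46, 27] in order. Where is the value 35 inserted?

Starting tree (level order): [14, 11, 41, 7, None, 40, 46, 3, None, 36, None, None, None, None, None, 21, None, None, 27]
Insertion path: 14 -> 41 -> 40 -> 36 -> 21 -> 27
Result: insert 35 as right child of 27
Final tree (level order): [14, 11, 41, 7, None, 40, 46, 3, None, 36, None, None, None, None, None, 21, None, None, 27, None, 35]


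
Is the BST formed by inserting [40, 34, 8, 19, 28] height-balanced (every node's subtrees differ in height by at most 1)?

Tree (level-order array): [40, 34, None, 8, None, None, 19, None, 28]
Definition: a tree is height-balanced if, at every node, |h(left) - h(right)| <= 1 (empty subtree has height -1).
Bottom-up per-node check:
  node 28: h_left=-1, h_right=-1, diff=0 [OK], height=0
  node 19: h_left=-1, h_right=0, diff=1 [OK], height=1
  node 8: h_left=-1, h_right=1, diff=2 [FAIL (|-1-1|=2 > 1)], height=2
  node 34: h_left=2, h_right=-1, diff=3 [FAIL (|2--1|=3 > 1)], height=3
  node 40: h_left=3, h_right=-1, diff=4 [FAIL (|3--1|=4 > 1)], height=4
Node 8 violates the condition: |-1 - 1| = 2 > 1.
Result: Not balanced


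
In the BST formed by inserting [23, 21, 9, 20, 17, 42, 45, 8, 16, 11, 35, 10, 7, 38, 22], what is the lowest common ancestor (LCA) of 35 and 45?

Tree insertion order: [23, 21, 9, 20, 17, 42, 45, 8, 16, 11, 35, 10, 7, 38, 22]
Tree (level-order array): [23, 21, 42, 9, 22, 35, 45, 8, 20, None, None, None, 38, None, None, 7, None, 17, None, None, None, None, None, 16, None, 11, None, 10]
In a BST, the LCA of p=35, q=45 is the first node v on the
root-to-leaf path with p <= v <= q (go left if both < v, right if both > v).
Walk from root:
  at 23: both 35 and 45 > 23, go right
  at 42: 35 <= 42 <= 45, this is the LCA
LCA = 42


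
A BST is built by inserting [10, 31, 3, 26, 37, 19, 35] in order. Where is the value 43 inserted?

Starting tree (level order): [10, 3, 31, None, None, 26, 37, 19, None, 35]
Insertion path: 10 -> 31 -> 37
Result: insert 43 as right child of 37
Final tree (level order): [10, 3, 31, None, None, 26, 37, 19, None, 35, 43]


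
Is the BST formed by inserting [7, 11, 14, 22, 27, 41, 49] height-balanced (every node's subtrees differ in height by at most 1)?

Tree (level-order array): [7, None, 11, None, 14, None, 22, None, 27, None, 41, None, 49]
Definition: a tree is height-balanced if, at every node, |h(left) - h(right)| <= 1 (empty subtree has height -1).
Bottom-up per-node check:
  node 49: h_left=-1, h_right=-1, diff=0 [OK], height=0
  node 41: h_left=-1, h_right=0, diff=1 [OK], height=1
  node 27: h_left=-1, h_right=1, diff=2 [FAIL (|-1-1|=2 > 1)], height=2
  node 22: h_left=-1, h_right=2, diff=3 [FAIL (|-1-2|=3 > 1)], height=3
  node 14: h_left=-1, h_right=3, diff=4 [FAIL (|-1-3|=4 > 1)], height=4
  node 11: h_left=-1, h_right=4, diff=5 [FAIL (|-1-4|=5 > 1)], height=5
  node 7: h_left=-1, h_right=5, diff=6 [FAIL (|-1-5|=6 > 1)], height=6
Node 27 violates the condition: |-1 - 1| = 2 > 1.
Result: Not balanced


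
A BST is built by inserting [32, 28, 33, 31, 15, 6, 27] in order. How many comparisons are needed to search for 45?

Search path for 45: 32 -> 33
Found: False
Comparisons: 2


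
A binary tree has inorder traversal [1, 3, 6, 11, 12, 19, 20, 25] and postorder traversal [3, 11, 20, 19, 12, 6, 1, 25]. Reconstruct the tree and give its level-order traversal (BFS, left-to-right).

Inorder:   [1, 3, 6, 11, 12, 19, 20, 25]
Postorder: [3, 11, 20, 19, 12, 6, 1, 25]
Algorithm: postorder visits root last, so walk postorder right-to-left;
each value is the root of the current inorder slice — split it at that
value, recurse on the right subtree first, then the left.
Recursive splits:
  root=25; inorder splits into left=[1, 3, 6, 11, 12, 19, 20], right=[]
  root=1; inorder splits into left=[], right=[3, 6, 11, 12, 19, 20]
  root=6; inorder splits into left=[3], right=[11, 12, 19, 20]
  root=12; inorder splits into left=[11], right=[19, 20]
  root=19; inorder splits into left=[], right=[20]
  root=20; inorder splits into left=[], right=[]
  root=11; inorder splits into left=[], right=[]
  root=3; inorder splits into left=[], right=[]
Reconstructed level-order: [25, 1, 6, 3, 12, 11, 19, 20]


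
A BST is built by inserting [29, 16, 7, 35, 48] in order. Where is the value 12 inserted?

Starting tree (level order): [29, 16, 35, 7, None, None, 48]
Insertion path: 29 -> 16 -> 7
Result: insert 12 as right child of 7
Final tree (level order): [29, 16, 35, 7, None, None, 48, None, 12]


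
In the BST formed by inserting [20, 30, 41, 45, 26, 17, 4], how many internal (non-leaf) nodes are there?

Tree built from: [20, 30, 41, 45, 26, 17, 4]
Tree (level-order array): [20, 17, 30, 4, None, 26, 41, None, None, None, None, None, 45]
Rule: An internal node has at least one child.
Per-node child counts:
  node 20: 2 child(ren)
  node 17: 1 child(ren)
  node 4: 0 child(ren)
  node 30: 2 child(ren)
  node 26: 0 child(ren)
  node 41: 1 child(ren)
  node 45: 0 child(ren)
Matching nodes: [20, 17, 30, 41]
Count of internal (non-leaf) nodes: 4


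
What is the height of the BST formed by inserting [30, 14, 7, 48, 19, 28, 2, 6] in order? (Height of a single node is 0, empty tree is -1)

Insertion order: [30, 14, 7, 48, 19, 28, 2, 6]
Tree (level-order array): [30, 14, 48, 7, 19, None, None, 2, None, None, 28, None, 6]
Compute height bottom-up (empty subtree = -1):
  height(6) = 1 + max(-1, -1) = 0
  height(2) = 1 + max(-1, 0) = 1
  height(7) = 1 + max(1, -1) = 2
  height(28) = 1 + max(-1, -1) = 0
  height(19) = 1 + max(-1, 0) = 1
  height(14) = 1 + max(2, 1) = 3
  height(48) = 1 + max(-1, -1) = 0
  height(30) = 1 + max(3, 0) = 4
Height = 4


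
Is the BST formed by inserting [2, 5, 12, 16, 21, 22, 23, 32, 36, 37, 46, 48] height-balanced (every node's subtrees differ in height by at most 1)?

Tree (level-order array): [2, None, 5, None, 12, None, 16, None, 21, None, 22, None, 23, None, 32, None, 36, None, 37, None, 46, None, 48]
Definition: a tree is height-balanced if, at every node, |h(left) - h(right)| <= 1 (empty subtree has height -1).
Bottom-up per-node check:
  node 48: h_left=-1, h_right=-1, diff=0 [OK], height=0
  node 46: h_left=-1, h_right=0, diff=1 [OK], height=1
  node 37: h_left=-1, h_right=1, diff=2 [FAIL (|-1-1|=2 > 1)], height=2
  node 36: h_left=-1, h_right=2, diff=3 [FAIL (|-1-2|=3 > 1)], height=3
  node 32: h_left=-1, h_right=3, diff=4 [FAIL (|-1-3|=4 > 1)], height=4
  node 23: h_left=-1, h_right=4, diff=5 [FAIL (|-1-4|=5 > 1)], height=5
  node 22: h_left=-1, h_right=5, diff=6 [FAIL (|-1-5|=6 > 1)], height=6
  node 21: h_left=-1, h_right=6, diff=7 [FAIL (|-1-6|=7 > 1)], height=7
  node 16: h_left=-1, h_right=7, diff=8 [FAIL (|-1-7|=8 > 1)], height=8
  node 12: h_left=-1, h_right=8, diff=9 [FAIL (|-1-8|=9 > 1)], height=9
  node 5: h_left=-1, h_right=9, diff=10 [FAIL (|-1-9|=10 > 1)], height=10
  node 2: h_left=-1, h_right=10, diff=11 [FAIL (|-1-10|=11 > 1)], height=11
Node 37 violates the condition: |-1 - 1| = 2 > 1.
Result: Not balanced


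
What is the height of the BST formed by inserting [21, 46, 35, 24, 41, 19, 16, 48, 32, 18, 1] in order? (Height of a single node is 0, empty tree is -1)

Insertion order: [21, 46, 35, 24, 41, 19, 16, 48, 32, 18, 1]
Tree (level-order array): [21, 19, 46, 16, None, 35, 48, 1, 18, 24, 41, None, None, None, None, None, None, None, 32]
Compute height bottom-up (empty subtree = -1):
  height(1) = 1 + max(-1, -1) = 0
  height(18) = 1 + max(-1, -1) = 0
  height(16) = 1 + max(0, 0) = 1
  height(19) = 1 + max(1, -1) = 2
  height(32) = 1 + max(-1, -1) = 0
  height(24) = 1 + max(-1, 0) = 1
  height(41) = 1 + max(-1, -1) = 0
  height(35) = 1 + max(1, 0) = 2
  height(48) = 1 + max(-1, -1) = 0
  height(46) = 1 + max(2, 0) = 3
  height(21) = 1 + max(2, 3) = 4
Height = 4


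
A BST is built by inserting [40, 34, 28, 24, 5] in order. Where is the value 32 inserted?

Starting tree (level order): [40, 34, None, 28, None, 24, None, 5]
Insertion path: 40 -> 34 -> 28
Result: insert 32 as right child of 28
Final tree (level order): [40, 34, None, 28, None, 24, 32, 5]


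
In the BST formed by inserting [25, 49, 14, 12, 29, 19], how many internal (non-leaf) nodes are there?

Tree built from: [25, 49, 14, 12, 29, 19]
Tree (level-order array): [25, 14, 49, 12, 19, 29]
Rule: An internal node has at least one child.
Per-node child counts:
  node 25: 2 child(ren)
  node 14: 2 child(ren)
  node 12: 0 child(ren)
  node 19: 0 child(ren)
  node 49: 1 child(ren)
  node 29: 0 child(ren)
Matching nodes: [25, 14, 49]
Count of internal (non-leaf) nodes: 3


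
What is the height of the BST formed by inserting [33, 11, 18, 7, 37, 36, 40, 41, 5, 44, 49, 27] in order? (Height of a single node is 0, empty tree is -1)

Insertion order: [33, 11, 18, 7, 37, 36, 40, 41, 5, 44, 49, 27]
Tree (level-order array): [33, 11, 37, 7, 18, 36, 40, 5, None, None, 27, None, None, None, 41, None, None, None, None, None, 44, None, 49]
Compute height bottom-up (empty subtree = -1):
  height(5) = 1 + max(-1, -1) = 0
  height(7) = 1 + max(0, -1) = 1
  height(27) = 1 + max(-1, -1) = 0
  height(18) = 1 + max(-1, 0) = 1
  height(11) = 1 + max(1, 1) = 2
  height(36) = 1 + max(-1, -1) = 0
  height(49) = 1 + max(-1, -1) = 0
  height(44) = 1 + max(-1, 0) = 1
  height(41) = 1 + max(-1, 1) = 2
  height(40) = 1 + max(-1, 2) = 3
  height(37) = 1 + max(0, 3) = 4
  height(33) = 1 + max(2, 4) = 5
Height = 5


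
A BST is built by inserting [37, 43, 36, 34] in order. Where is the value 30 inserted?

Starting tree (level order): [37, 36, 43, 34]
Insertion path: 37 -> 36 -> 34
Result: insert 30 as left child of 34
Final tree (level order): [37, 36, 43, 34, None, None, None, 30]


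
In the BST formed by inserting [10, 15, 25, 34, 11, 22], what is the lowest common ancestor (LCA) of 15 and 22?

Tree insertion order: [10, 15, 25, 34, 11, 22]
Tree (level-order array): [10, None, 15, 11, 25, None, None, 22, 34]
In a BST, the LCA of p=15, q=22 is the first node v on the
root-to-leaf path with p <= v <= q (go left if both < v, right if both > v).
Walk from root:
  at 10: both 15 and 22 > 10, go right
  at 15: 15 <= 15 <= 22, this is the LCA
LCA = 15


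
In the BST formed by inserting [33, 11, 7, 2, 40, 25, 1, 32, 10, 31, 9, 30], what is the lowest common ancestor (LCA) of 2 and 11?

Tree insertion order: [33, 11, 7, 2, 40, 25, 1, 32, 10, 31, 9, 30]
Tree (level-order array): [33, 11, 40, 7, 25, None, None, 2, 10, None, 32, 1, None, 9, None, 31, None, None, None, None, None, 30]
In a BST, the LCA of p=2, q=11 is the first node v on the
root-to-leaf path with p <= v <= q (go left if both < v, right if both > v).
Walk from root:
  at 33: both 2 and 11 < 33, go left
  at 11: 2 <= 11 <= 11, this is the LCA
LCA = 11


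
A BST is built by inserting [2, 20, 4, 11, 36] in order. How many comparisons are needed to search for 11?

Search path for 11: 2 -> 20 -> 4 -> 11
Found: True
Comparisons: 4


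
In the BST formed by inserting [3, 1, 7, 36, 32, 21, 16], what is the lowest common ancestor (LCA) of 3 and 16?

Tree insertion order: [3, 1, 7, 36, 32, 21, 16]
Tree (level-order array): [3, 1, 7, None, None, None, 36, 32, None, 21, None, 16]
In a BST, the LCA of p=3, q=16 is the first node v on the
root-to-leaf path with p <= v <= q (go left if both < v, right if both > v).
Walk from root:
  at 3: 3 <= 3 <= 16, this is the LCA
LCA = 3


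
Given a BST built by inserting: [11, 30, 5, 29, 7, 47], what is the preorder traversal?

Tree insertion order: [11, 30, 5, 29, 7, 47]
Tree (level-order array): [11, 5, 30, None, 7, 29, 47]
Preorder traversal: [11, 5, 7, 30, 29, 47]


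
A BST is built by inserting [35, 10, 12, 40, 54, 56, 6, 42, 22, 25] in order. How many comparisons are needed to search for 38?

Search path for 38: 35 -> 40
Found: False
Comparisons: 2


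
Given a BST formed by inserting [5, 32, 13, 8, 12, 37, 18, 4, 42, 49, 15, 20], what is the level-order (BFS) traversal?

Tree insertion order: [5, 32, 13, 8, 12, 37, 18, 4, 42, 49, 15, 20]
Tree (level-order array): [5, 4, 32, None, None, 13, 37, 8, 18, None, 42, None, 12, 15, 20, None, 49]
BFS from the root, enqueuing left then right child of each popped node:
  queue [5] -> pop 5, enqueue [4, 32], visited so far: [5]
  queue [4, 32] -> pop 4, enqueue [none], visited so far: [5, 4]
  queue [32] -> pop 32, enqueue [13, 37], visited so far: [5, 4, 32]
  queue [13, 37] -> pop 13, enqueue [8, 18], visited so far: [5, 4, 32, 13]
  queue [37, 8, 18] -> pop 37, enqueue [42], visited so far: [5, 4, 32, 13, 37]
  queue [8, 18, 42] -> pop 8, enqueue [12], visited so far: [5, 4, 32, 13, 37, 8]
  queue [18, 42, 12] -> pop 18, enqueue [15, 20], visited so far: [5, 4, 32, 13, 37, 8, 18]
  queue [42, 12, 15, 20] -> pop 42, enqueue [49], visited so far: [5, 4, 32, 13, 37, 8, 18, 42]
  queue [12, 15, 20, 49] -> pop 12, enqueue [none], visited so far: [5, 4, 32, 13, 37, 8, 18, 42, 12]
  queue [15, 20, 49] -> pop 15, enqueue [none], visited so far: [5, 4, 32, 13, 37, 8, 18, 42, 12, 15]
  queue [20, 49] -> pop 20, enqueue [none], visited so far: [5, 4, 32, 13, 37, 8, 18, 42, 12, 15, 20]
  queue [49] -> pop 49, enqueue [none], visited so far: [5, 4, 32, 13, 37, 8, 18, 42, 12, 15, 20, 49]
Result: [5, 4, 32, 13, 37, 8, 18, 42, 12, 15, 20, 49]


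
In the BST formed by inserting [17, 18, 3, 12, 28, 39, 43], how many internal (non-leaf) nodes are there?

Tree built from: [17, 18, 3, 12, 28, 39, 43]
Tree (level-order array): [17, 3, 18, None, 12, None, 28, None, None, None, 39, None, 43]
Rule: An internal node has at least one child.
Per-node child counts:
  node 17: 2 child(ren)
  node 3: 1 child(ren)
  node 12: 0 child(ren)
  node 18: 1 child(ren)
  node 28: 1 child(ren)
  node 39: 1 child(ren)
  node 43: 0 child(ren)
Matching nodes: [17, 3, 18, 28, 39]
Count of internal (non-leaf) nodes: 5


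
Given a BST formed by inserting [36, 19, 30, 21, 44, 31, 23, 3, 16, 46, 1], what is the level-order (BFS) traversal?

Tree insertion order: [36, 19, 30, 21, 44, 31, 23, 3, 16, 46, 1]
Tree (level-order array): [36, 19, 44, 3, 30, None, 46, 1, 16, 21, 31, None, None, None, None, None, None, None, 23]
BFS from the root, enqueuing left then right child of each popped node:
  queue [36] -> pop 36, enqueue [19, 44], visited so far: [36]
  queue [19, 44] -> pop 19, enqueue [3, 30], visited so far: [36, 19]
  queue [44, 3, 30] -> pop 44, enqueue [46], visited so far: [36, 19, 44]
  queue [3, 30, 46] -> pop 3, enqueue [1, 16], visited so far: [36, 19, 44, 3]
  queue [30, 46, 1, 16] -> pop 30, enqueue [21, 31], visited so far: [36, 19, 44, 3, 30]
  queue [46, 1, 16, 21, 31] -> pop 46, enqueue [none], visited so far: [36, 19, 44, 3, 30, 46]
  queue [1, 16, 21, 31] -> pop 1, enqueue [none], visited so far: [36, 19, 44, 3, 30, 46, 1]
  queue [16, 21, 31] -> pop 16, enqueue [none], visited so far: [36, 19, 44, 3, 30, 46, 1, 16]
  queue [21, 31] -> pop 21, enqueue [23], visited so far: [36, 19, 44, 3, 30, 46, 1, 16, 21]
  queue [31, 23] -> pop 31, enqueue [none], visited so far: [36, 19, 44, 3, 30, 46, 1, 16, 21, 31]
  queue [23] -> pop 23, enqueue [none], visited so far: [36, 19, 44, 3, 30, 46, 1, 16, 21, 31, 23]
Result: [36, 19, 44, 3, 30, 46, 1, 16, 21, 31, 23]


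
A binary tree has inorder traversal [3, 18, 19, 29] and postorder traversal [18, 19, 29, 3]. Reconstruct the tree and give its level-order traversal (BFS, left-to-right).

Inorder:   [3, 18, 19, 29]
Postorder: [18, 19, 29, 3]
Algorithm: postorder visits root last, so walk postorder right-to-left;
each value is the root of the current inorder slice — split it at that
value, recurse on the right subtree first, then the left.
Recursive splits:
  root=3; inorder splits into left=[], right=[18, 19, 29]
  root=29; inorder splits into left=[18, 19], right=[]
  root=19; inorder splits into left=[18], right=[]
  root=18; inorder splits into left=[], right=[]
Reconstructed level-order: [3, 29, 19, 18]


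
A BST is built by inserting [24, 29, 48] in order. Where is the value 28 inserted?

Starting tree (level order): [24, None, 29, None, 48]
Insertion path: 24 -> 29
Result: insert 28 as left child of 29
Final tree (level order): [24, None, 29, 28, 48]


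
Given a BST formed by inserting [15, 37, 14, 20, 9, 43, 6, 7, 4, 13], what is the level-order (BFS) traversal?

Tree insertion order: [15, 37, 14, 20, 9, 43, 6, 7, 4, 13]
Tree (level-order array): [15, 14, 37, 9, None, 20, 43, 6, 13, None, None, None, None, 4, 7]
BFS from the root, enqueuing left then right child of each popped node:
  queue [15] -> pop 15, enqueue [14, 37], visited so far: [15]
  queue [14, 37] -> pop 14, enqueue [9], visited so far: [15, 14]
  queue [37, 9] -> pop 37, enqueue [20, 43], visited so far: [15, 14, 37]
  queue [9, 20, 43] -> pop 9, enqueue [6, 13], visited so far: [15, 14, 37, 9]
  queue [20, 43, 6, 13] -> pop 20, enqueue [none], visited so far: [15, 14, 37, 9, 20]
  queue [43, 6, 13] -> pop 43, enqueue [none], visited so far: [15, 14, 37, 9, 20, 43]
  queue [6, 13] -> pop 6, enqueue [4, 7], visited so far: [15, 14, 37, 9, 20, 43, 6]
  queue [13, 4, 7] -> pop 13, enqueue [none], visited so far: [15, 14, 37, 9, 20, 43, 6, 13]
  queue [4, 7] -> pop 4, enqueue [none], visited so far: [15, 14, 37, 9, 20, 43, 6, 13, 4]
  queue [7] -> pop 7, enqueue [none], visited so far: [15, 14, 37, 9, 20, 43, 6, 13, 4, 7]
Result: [15, 14, 37, 9, 20, 43, 6, 13, 4, 7]


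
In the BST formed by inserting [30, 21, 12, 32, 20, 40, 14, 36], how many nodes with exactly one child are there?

Tree built from: [30, 21, 12, 32, 20, 40, 14, 36]
Tree (level-order array): [30, 21, 32, 12, None, None, 40, None, 20, 36, None, 14]
Rule: These are nodes with exactly 1 non-null child.
Per-node child counts:
  node 30: 2 child(ren)
  node 21: 1 child(ren)
  node 12: 1 child(ren)
  node 20: 1 child(ren)
  node 14: 0 child(ren)
  node 32: 1 child(ren)
  node 40: 1 child(ren)
  node 36: 0 child(ren)
Matching nodes: [21, 12, 20, 32, 40]
Count of nodes with exactly one child: 5


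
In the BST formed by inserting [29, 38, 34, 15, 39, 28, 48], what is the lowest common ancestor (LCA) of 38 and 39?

Tree insertion order: [29, 38, 34, 15, 39, 28, 48]
Tree (level-order array): [29, 15, 38, None, 28, 34, 39, None, None, None, None, None, 48]
In a BST, the LCA of p=38, q=39 is the first node v on the
root-to-leaf path with p <= v <= q (go left if both < v, right if both > v).
Walk from root:
  at 29: both 38 and 39 > 29, go right
  at 38: 38 <= 38 <= 39, this is the LCA
LCA = 38


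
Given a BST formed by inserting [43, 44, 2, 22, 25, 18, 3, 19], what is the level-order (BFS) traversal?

Tree insertion order: [43, 44, 2, 22, 25, 18, 3, 19]
Tree (level-order array): [43, 2, 44, None, 22, None, None, 18, 25, 3, 19]
BFS from the root, enqueuing left then right child of each popped node:
  queue [43] -> pop 43, enqueue [2, 44], visited so far: [43]
  queue [2, 44] -> pop 2, enqueue [22], visited so far: [43, 2]
  queue [44, 22] -> pop 44, enqueue [none], visited so far: [43, 2, 44]
  queue [22] -> pop 22, enqueue [18, 25], visited so far: [43, 2, 44, 22]
  queue [18, 25] -> pop 18, enqueue [3, 19], visited so far: [43, 2, 44, 22, 18]
  queue [25, 3, 19] -> pop 25, enqueue [none], visited so far: [43, 2, 44, 22, 18, 25]
  queue [3, 19] -> pop 3, enqueue [none], visited so far: [43, 2, 44, 22, 18, 25, 3]
  queue [19] -> pop 19, enqueue [none], visited so far: [43, 2, 44, 22, 18, 25, 3, 19]
Result: [43, 2, 44, 22, 18, 25, 3, 19]


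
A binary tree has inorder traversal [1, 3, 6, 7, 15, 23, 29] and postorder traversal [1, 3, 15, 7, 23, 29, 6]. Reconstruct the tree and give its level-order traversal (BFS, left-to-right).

Inorder:   [1, 3, 6, 7, 15, 23, 29]
Postorder: [1, 3, 15, 7, 23, 29, 6]
Algorithm: postorder visits root last, so walk postorder right-to-left;
each value is the root of the current inorder slice — split it at that
value, recurse on the right subtree first, then the left.
Recursive splits:
  root=6; inorder splits into left=[1, 3], right=[7, 15, 23, 29]
  root=29; inorder splits into left=[7, 15, 23], right=[]
  root=23; inorder splits into left=[7, 15], right=[]
  root=7; inorder splits into left=[], right=[15]
  root=15; inorder splits into left=[], right=[]
  root=3; inorder splits into left=[1], right=[]
  root=1; inorder splits into left=[], right=[]
Reconstructed level-order: [6, 3, 29, 1, 23, 7, 15]


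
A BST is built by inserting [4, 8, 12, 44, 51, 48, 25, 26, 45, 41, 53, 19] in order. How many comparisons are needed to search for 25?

Search path for 25: 4 -> 8 -> 12 -> 44 -> 25
Found: True
Comparisons: 5


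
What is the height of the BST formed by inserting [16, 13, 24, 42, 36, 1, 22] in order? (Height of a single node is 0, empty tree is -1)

Insertion order: [16, 13, 24, 42, 36, 1, 22]
Tree (level-order array): [16, 13, 24, 1, None, 22, 42, None, None, None, None, 36]
Compute height bottom-up (empty subtree = -1):
  height(1) = 1 + max(-1, -1) = 0
  height(13) = 1 + max(0, -1) = 1
  height(22) = 1 + max(-1, -1) = 0
  height(36) = 1 + max(-1, -1) = 0
  height(42) = 1 + max(0, -1) = 1
  height(24) = 1 + max(0, 1) = 2
  height(16) = 1 + max(1, 2) = 3
Height = 3


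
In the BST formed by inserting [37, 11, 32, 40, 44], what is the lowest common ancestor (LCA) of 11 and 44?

Tree insertion order: [37, 11, 32, 40, 44]
Tree (level-order array): [37, 11, 40, None, 32, None, 44]
In a BST, the LCA of p=11, q=44 is the first node v on the
root-to-leaf path with p <= v <= q (go left if both < v, right if both > v).
Walk from root:
  at 37: 11 <= 37 <= 44, this is the LCA
LCA = 37


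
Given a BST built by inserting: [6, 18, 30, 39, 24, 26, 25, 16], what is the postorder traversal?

Tree insertion order: [6, 18, 30, 39, 24, 26, 25, 16]
Tree (level-order array): [6, None, 18, 16, 30, None, None, 24, 39, None, 26, None, None, 25]
Postorder traversal: [16, 25, 26, 24, 39, 30, 18, 6]


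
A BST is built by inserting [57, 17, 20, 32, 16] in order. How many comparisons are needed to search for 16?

Search path for 16: 57 -> 17 -> 16
Found: True
Comparisons: 3


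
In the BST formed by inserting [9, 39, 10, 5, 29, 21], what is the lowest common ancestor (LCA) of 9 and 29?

Tree insertion order: [9, 39, 10, 5, 29, 21]
Tree (level-order array): [9, 5, 39, None, None, 10, None, None, 29, 21]
In a BST, the LCA of p=9, q=29 is the first node v on the
root-to-leaf path with p <= v <= q (go left if both < v, right if both > v).
Walk from root:
  at 9: 9 <= 9 <= 29, this is the LCA
LCA = 9


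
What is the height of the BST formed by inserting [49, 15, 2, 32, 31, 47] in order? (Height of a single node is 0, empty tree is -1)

Insertion order: [49, 15, 2, 32, 31, 47]
Tree (level-order array): [49, 15, None, 2, 32, None, None, 31, 47]
Compute height bottom-up (empty subtree = -1):
  height(2) = 1 + max(-1, -1) = 0
  height(31) = 1 + max(-1, -1) = 0
  height(47) = 1 + max(-1, -1) = 0
  height(32) = 1 + max(0, 0) = 1
  height(15) = 1 + max(0, 1) = 2
  height(49) = 1 + max(2, -1) = 3
Height = 3


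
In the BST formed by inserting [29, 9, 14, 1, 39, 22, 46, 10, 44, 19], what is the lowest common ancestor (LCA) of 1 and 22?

Tree insertion order: [29, 9, 14, 1, 39, 22, 46, 10, 44, 19]
Tree (level-order array): [29, 9, 39, 1, 14, None, 46, None, None, 10, 22, 44, None, None, None, 19]
In a BST, the LCA of p=1, q=22 is the first node v on the
root-to-leaf path with p <= v <= q (go left if both < v, right if both > v).
Walk from root:
  at 29: both 1 and 22 < 29, go left
  at 9: 1 <= 9 <= 22, this is the LCA
LCA = 9


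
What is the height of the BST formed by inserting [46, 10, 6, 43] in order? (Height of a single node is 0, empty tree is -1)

Insertion order: [46, 10, 6, 43]
Tree (level-order array): [46, 10, None, 6, 43]
Compute height bottom-up (empty subtree = -1):
  height(6) = 1 + max(-1, -1) = 0
  height(43) = 1 + max(-1, -1) = 0
  height(10) = 1 + max(0, 0) = 1
  height(46) = 1 + max(1, -1) = 2
Height = 2


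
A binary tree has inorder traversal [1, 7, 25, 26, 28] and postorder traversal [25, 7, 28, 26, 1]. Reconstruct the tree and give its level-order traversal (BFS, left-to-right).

Inorder:   [1, 7, 25, 26, 28]
Postorder: [25, 7, 28, 26, 1]
Algorithm: postorder visits root last, so walk postorder right-to-left;
each value is the root of the current inorder slice — split it at that
value, recurse on the right subtree first, then the left.
Recursive splits:
  root=1; inorder splits into left=[], right=[7, 25, 26, 28]
  root=26; inorder splits into left=[7, 25], right=[28]
  root=28; inorder splits into left=[], right=[]
  root=7; inorder splits into left=[], right=[25]
  root=25; inorder splits into left=[], right=[]
Reconstructed level-order: [1, 26, 7, 28, 25]


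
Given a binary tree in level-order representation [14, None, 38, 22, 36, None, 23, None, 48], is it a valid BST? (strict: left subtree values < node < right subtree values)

Level-order array: [14, None, 38, 22, 36, None, 23, None, 48]
Validate using subtree bounds (lo, hi): at each node, require lo < value < hi,
then recurse left with hi=value and right with lo=value.
Preorder trace (stopping at first violation):
  at node 14 with bounds (-inf, +inf): OK
  at node 38 with bounds (14, +inf): OK
  at node 22 with bounds (14, 38): OK
  at node 23 with bounds (22, 38): OK
  at node 36 with bounds (38, +inf): VIOLATION
Node 36 violates its bound: not (38 < 36 < +inf).
Result: Not a valid BST


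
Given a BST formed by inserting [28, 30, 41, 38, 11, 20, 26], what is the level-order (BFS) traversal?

Tree insertion order: [28, 30, 41, 38, 11, 20, 26]
Tree (level-order array): [28, 11, 30, None, 20, None, 41, None, 26, 38]
BFS from the root, enqueuing left then right child of each popped node:
  queue [28] -> pop 28, enqueue [11, 30], visited so far: [28]
  queue [11, 30] -> pop 11, enqueue [20], visited so far: [28, 11]
  queue [30, 20] -> pop 30, enqueue [41], visited so far: [28, 11, 30]
  queue [20, 41] -> pop 20, enqueue [26], visited so far: [28, 11, 30, 20]
  queue [41, 26] -> pop 41, enqueue [38], visited so far: [28, 11, 30, 20, 41]
  queue [26, 38] -> pop 26, enqueue [none], visited so far: [28, 11, 30, 20, 41, 26]
  queue [38] -> pop 38, enqueue [none], visited so far: [28, 11, 30, 20, 41, 26, 38]
Result: [28, 11, 30, 20, 41, 26, 38]


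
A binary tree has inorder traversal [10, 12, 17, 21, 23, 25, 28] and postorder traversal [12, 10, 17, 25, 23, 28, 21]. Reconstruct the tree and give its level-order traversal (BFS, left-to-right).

Inorder:   [10, 12, 17, 21, 23, 25, 28]
Postorder: [12, 10, 17, 25, 23, 28, 21]
Algorithm: postorder visits root last, so walk postorder right-to-left;
each value is the root of the current inorder slice — split it at that
value, recurse on the right subtree first, then the left.
Recursive splits:
  root=21; inorder splits into left=[10, 12, 17], right=[23, 25, 28]
  root=28; inorder splits into left=[23, 25], right=[]
  root=23; inorder splits into left=[], right=[25]
  root=25; inorder splits into left=[], right=[]
  root=17; inorder splits into left=[10, 12], right=[]
  root=10; inorder splits into left=[], right=[12]
  root=12; inorder splits into left=[], right=[]
Reconstructed level-order: [21, 17, 28, 10, 23, 12, 25]


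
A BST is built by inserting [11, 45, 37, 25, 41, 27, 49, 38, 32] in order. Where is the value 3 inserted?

Starting tree (level order): [11, None, 45, 37, 49, 25, 41, None, None, None, 27, 38, None, None, 32]
Insertion path: 11
Result: insert 3 as left child of 11
Final tree (level order): [11, 3, 45, None, None, 37, 49, 25, 41, None, None, None, 27, 38, None, None, 32]


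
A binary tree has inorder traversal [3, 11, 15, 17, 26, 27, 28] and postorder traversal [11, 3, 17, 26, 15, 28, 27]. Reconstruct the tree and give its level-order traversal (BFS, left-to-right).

Inorder:   [3, 11, 15, 17, 26, 27, 28]
Postorder: [11, 3, 17, 26, 15, 28, 27]
Algorithm: postorder visits root last, so walk postorder right-to-left;
each value is the root of the current inorder slice — split it at that
value, recurse on the right subtree first, then the left.
Recursive splits:
  root=27; inorder splits into left=[3, 11, 15, 17, 26], right=[28]
  root=28; inorder splits into left=[], right=[]
  root=15; inorder splits into left=[3, 11], right=[17, 26]
  root=26; inorder splits into left=[17], right=[]
  root=17; inorder splits into left=[], right=[]
  root=3; inorder splits into left=[], right=[11]
  root=11; inorder splits into left=[], right=[]
Reconstructed level-order: [27, 15, 28, 3, 26, 11, 17]


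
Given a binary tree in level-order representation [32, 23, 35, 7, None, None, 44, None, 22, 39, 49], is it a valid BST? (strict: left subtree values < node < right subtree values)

Level-order array: [32, 23, 35, 7, None, None, 44, None, 22, 39, 49]
Validate using subtree bounds (lo, hi): at each node, require lo < value < hi,
then recurse left with hi=value and right with lo=value.
Preorder trace (stopping at first violation):
  at node 32 with bounds (-inf, +inf): OK
  at node 23 with bounds (-inf, 32): OK
  at node 7 with bounds (-inf, 23): OK
  at node 22 with bounds (7, 23): OK
  at node 35 with bounds (32, +inf): OK
  at node 44 with bounds (35, +inf): OK
  at node 39 with bounds (35, 44): OK
  at node 49 with bounds (44, +inf): OK
No violation found at any node.
Result: Valid BST


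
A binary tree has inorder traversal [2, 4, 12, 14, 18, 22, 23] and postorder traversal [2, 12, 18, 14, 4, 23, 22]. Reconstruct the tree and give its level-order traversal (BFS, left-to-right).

Inorder:   [2, 4, 12, 14, 18, 22, 23]
Postorder: [2, 12, 18, 14, 4, 23, 22]
Algorithm: postorder visits root last, so walk postorder right-to-left;
each value is the root of the current inorder slice — split it at that
value, recurse on the right subtree first, then the left.
Recursive splits:
  root=22; inorder splits into left=[2, 4, 12, 14, 18], right=[23]
  root=23; inorder splits into left=[], right=[]
  root=4; inorder splits into left=[2], right=[12, 14, 18]
  root=14; inorder splits into left=[12], right=[18]
  root=18; inorder splits into left=[], right=[]
  root=12; inorder splits into left=[], right=[]
  root=2; inorder splits into left=[], right=[]
Reconstructed level-order: [22, 4, 23, 2, 14, 12, 18]


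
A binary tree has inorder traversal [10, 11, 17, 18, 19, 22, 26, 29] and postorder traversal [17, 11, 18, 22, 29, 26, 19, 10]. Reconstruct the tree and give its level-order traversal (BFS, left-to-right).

Inorder:   [10, 11, 17, 18, 19, 22, 26, 29]
Postorder: [17, 11, 18, 22, 29, 26, 19, 10]
Algorithm: postorder visits root last, so walk postorder right-to-left;
each value is the root of the current inorder slice — split it at that
value, recurse on the right subtree first, then the left.
Recursive splits:
  root=10; inorder splits into left=[], right=[11, 17, 18, 19, 22, 26, 29]
  root=19; inorder splits into left=[11, 17, 18], right=[22, 26, 29]
  root=26; inorder splits into left=[22], right=[29]
  root=29; inorder splits into left=[], right=[]
  root=22; inorder splits into left=[], right=[]
  root=18; inorder splits into left=[11, 17], right=[]
  root=11; inorder splits into left=[], right=[17]
  root=17; inorder splits into left=[], right=[]
Reconstructed level-order: [10, 19, 18, 26, 11, 22, 29, 17]


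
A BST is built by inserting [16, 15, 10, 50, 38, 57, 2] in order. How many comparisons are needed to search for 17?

Search path for 17: 16 -> 50 -> 38
Found: False
Comparisons: 3


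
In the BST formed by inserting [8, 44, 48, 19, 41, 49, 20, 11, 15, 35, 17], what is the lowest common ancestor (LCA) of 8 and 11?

Tree insertion order: [8, 44, 48, 19, 41, 49, 20, 11, 15, 35, 17]
Tree (level-order array): [8, None, 44, 19, 48, 11, 41, None, 49, None, 15, 20, None, None, None, None, 17, None, 35]
In a BST, the LCA of p=8, q=11 is the first node v on the
root-to-leaf path with p <= v <= q (go left if both < v, right if both > v).
Walk from root:
  at 8: 8 <= 8 <= 11, this is the LCA
LCA = 8


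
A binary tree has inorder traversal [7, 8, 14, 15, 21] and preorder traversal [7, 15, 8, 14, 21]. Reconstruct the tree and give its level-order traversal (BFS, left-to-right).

Inorder:  [7, 8, 14, 15, 21]
Preorder: [7, 15, 8, 14, 21]
Algorithm: preorder visits root first, so consume preorder in order;
for each root, split the current inorder slice at that value into
left-subtree inorder and right-subtree inorder, then recurse.
Recursive splits:
  root=7; inorder splits into left=[], right=[8, 14, 15, 21]
  root=15; inorder splits into left=[8, 14], right=[21]
  root=8; inorder splits into left=[], right=[14]
  root=14; inorder splits into left=[], right=[]
  root=21; inorder splits into left=[], right=[]
Reconstructed level-order: [7, 15, 8, 21, 14]


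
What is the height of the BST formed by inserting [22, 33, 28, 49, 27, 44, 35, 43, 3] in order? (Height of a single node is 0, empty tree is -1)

Insertion order: [22, 33, 28, 49, 27, 44, 35, 43, 3]
Tree (level-order array): [22, 3, 33, None, None, 28, 49, 27, None, 44, None, None, None, 35, None, None, 43]
Compute height bottom-up (empty subtree = -1):
  height(3) = 1 + max(-1, -1) = 0
  height(27) = 1 + max(-1, -1) = 0
  height(28) = 1 + max(0, -1) = 1
  height(43) = 1 + max(-1, -1) = 0
  height(35) = 1 + max(-1, 0) = 1
  height(44) = 1 + max(1, -1) = 2
  height(49) = 1 + max(2, -1) = 3
  height(33) = 1 + max(1, 3) = 4
  height(22) = 1 + max(0, 4) = 5
Height = 5


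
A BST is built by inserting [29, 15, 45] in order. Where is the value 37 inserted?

Starting tree (level order): [29, 15, 45]
Insertion path: 29 -> 45
Result: insert 37 as left child of 45
Final tree (level order): [29, 15, 45, None, None, 37]


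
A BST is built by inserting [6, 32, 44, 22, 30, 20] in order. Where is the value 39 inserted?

Starting tree (level order): [6, None, 32, 22, 44, 20, 30]
Insertion path: 6 -> 32 -> 44
Result: insert 39 as left child of 44
Final tree (level order): [6, None, 32, 22, 44, 20, 30, 39]


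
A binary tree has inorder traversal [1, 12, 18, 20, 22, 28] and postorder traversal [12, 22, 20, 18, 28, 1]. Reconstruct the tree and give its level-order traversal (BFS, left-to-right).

Inorder:   [1, 12, 18, 20, 22, 28]
Postorder: [12, 22, 20, 18, 28, 1]
Algorithm: postorder visits root last, so walk postorder right-to-left;
each value is the root of the current inorder slice — split it at that
value, recurse on the right subtree first, then the left.
Recursive splits:
  root=1; inorder splits into left=[], right=[12, 18, 20, 22, 28]
  root=28; inorder splits into left=[12, 18, 20, 22], right=[]
  root=18; inorder splits into left=[12], right=[20, 22]
  root=20; inorder splits into left=[], right=[22]
  root=22; inorder splits into left=[], right=[]
  root=12; inorder splits into left=[], right=[]
Reconstructed level-order: [1, 28, 18, 12, 20, 22]


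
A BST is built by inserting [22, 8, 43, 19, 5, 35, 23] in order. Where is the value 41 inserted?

Starting tree (level order): [22, 8, 43, 5, 19, 35, None, None, None, None, None, 23]
Insertion path: 22 -> 43 -> 35
Result: insert 41 as right child of 35
Final tree (level order): [22, 8, 43, 5, 19, 35, None, None, None, None, None, 23, 41]


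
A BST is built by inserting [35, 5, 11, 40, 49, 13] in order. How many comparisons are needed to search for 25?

Search path for 25: 35 -> 5 -> 11 -> 13
Found: False
Comparisons: 4


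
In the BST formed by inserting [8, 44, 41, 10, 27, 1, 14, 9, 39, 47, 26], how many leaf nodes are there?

Tree built from: [8, 44, 41, 10, 27, 1, 14, 9, 39, 47, 26]
Tree (level-order array): [8, 1, 44, None, None, 41, 47, 10, None, None, None, 9, 27, None, None, 14, 39, None, 26]
Rule: A leaf has 0 children.
Per-node child counts:
  node 8: 2 child(ren)
  node 1: 0 child(ren)
  node 44: 2 child(ren)
  node 41: 1 child(ren)
  node 10: 2 child(ren)
  node 9: 0 child(ren)
  node 27: 2 child(ren)
  node 14: 1 child(ren)
  node 26: 0 child(ren)
  node 39: 0 child(ren)
  node 47: 0 child(ren)
Matching nodes: [1, 9, 26, 39, 47]
Count of leaf nodes: 5
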